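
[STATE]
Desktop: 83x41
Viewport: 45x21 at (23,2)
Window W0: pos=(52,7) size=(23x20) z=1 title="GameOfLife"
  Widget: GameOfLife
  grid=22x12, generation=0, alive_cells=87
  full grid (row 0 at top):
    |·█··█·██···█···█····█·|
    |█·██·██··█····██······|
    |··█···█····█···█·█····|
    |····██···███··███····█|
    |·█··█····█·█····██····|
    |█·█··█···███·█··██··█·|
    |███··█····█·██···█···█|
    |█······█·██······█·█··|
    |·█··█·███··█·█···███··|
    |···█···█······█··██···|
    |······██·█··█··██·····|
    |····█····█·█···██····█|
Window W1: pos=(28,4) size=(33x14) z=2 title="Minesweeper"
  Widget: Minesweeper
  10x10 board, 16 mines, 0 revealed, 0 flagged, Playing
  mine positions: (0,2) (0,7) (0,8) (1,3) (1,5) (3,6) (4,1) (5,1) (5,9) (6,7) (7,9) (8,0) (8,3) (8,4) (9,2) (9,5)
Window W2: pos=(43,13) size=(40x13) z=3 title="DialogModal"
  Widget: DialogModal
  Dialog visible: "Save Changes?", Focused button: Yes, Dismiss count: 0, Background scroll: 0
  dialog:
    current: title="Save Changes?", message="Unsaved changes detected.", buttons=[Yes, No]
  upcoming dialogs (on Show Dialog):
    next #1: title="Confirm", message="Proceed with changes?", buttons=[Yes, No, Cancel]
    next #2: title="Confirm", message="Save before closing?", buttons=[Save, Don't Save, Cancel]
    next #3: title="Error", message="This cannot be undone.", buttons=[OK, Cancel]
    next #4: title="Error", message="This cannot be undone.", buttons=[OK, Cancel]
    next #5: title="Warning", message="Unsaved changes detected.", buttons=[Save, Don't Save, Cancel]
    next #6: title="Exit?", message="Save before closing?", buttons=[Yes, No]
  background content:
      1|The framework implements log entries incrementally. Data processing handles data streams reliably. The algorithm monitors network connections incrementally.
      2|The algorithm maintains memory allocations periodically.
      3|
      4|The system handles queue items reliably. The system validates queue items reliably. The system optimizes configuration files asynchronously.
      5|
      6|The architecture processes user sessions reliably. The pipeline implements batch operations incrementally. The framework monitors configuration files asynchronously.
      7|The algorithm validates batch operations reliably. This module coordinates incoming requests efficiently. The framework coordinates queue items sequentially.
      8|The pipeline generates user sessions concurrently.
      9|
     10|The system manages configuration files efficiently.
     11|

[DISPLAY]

                                             
                                             
     ┏━━━━━━━━━━━━━━━━━━━━━━━━━━━━━━━┓       
     ┃ Minesweeper                   ┃       
     ┠───────────────────────────────┨       
     ┃■■■■■■■■■■                     ┃━━━━━━━
     ┃■■■■■■■■■■                     ┃ife    
     ┃■■■■■■■■■■                     ┃───────
     ┃■■■■■■■■■■                     ┃       
     ┃■■■■■■■■■■                     ┃···█···
     ┃■■■■■■■■■■                     ┃·█····█
     ┃■■■■■■■■■■    ┏━━━━━━━━━━━━━━━━━━━━━━━━
     ┃■■■■■■■■■■    ┃ DialogModal            
     ┃■■■■■■■■■■    ┠────────────────────────
     ┃■■■■■■■■■■    ┃The framework implements
     ┗━━━━━━━━━━━━━━┃The algorithm maintains 
                    ┃    ┌───────────────────
                    ┃The │       Save Changes
                    ┃    │ Unsaved changes de
                    ┃The │         [Yes]  No 
                    ┃The └───────────────────


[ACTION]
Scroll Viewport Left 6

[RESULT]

                                             
                                             
           ┏━━━━━━━━━━━━━━━━━━━━━━━━━━━━━━━┓ 
           ┃ Minesweeper                   ┃ 
           ┠───────────────────────────────┨ 
           ┃■■■■■■■■■■                     ┃━
           ┃■■■■■■■■■■                     ┃i
           ┃■■■■■■■■■■                     ┃─
           ┃■■■■■■■■■■                     ┃ 
           ┃■■■■■■■■■■                     ┃·
           ┃■■■■■■■■■■                     ┃·
           ┃■■■■■■■■■■    ┏━━━━━━━━━━━━━━━━━━
           ┃■■■■■■■■■■    ┃ DialogModal      
           ┃■■■■■■■■■■    ┠──────────────────
           ┃■■■■■■■■■■    ┃The framework impl
           ┗━━━━━━━━━━━━━━┃The algorithm main
                          ┃    ┌─────────────
                          ┃The │       Save C
                          ┃    │ Unsaved chan
                          ┃The │         [Yes
                          ┃The └─────────────


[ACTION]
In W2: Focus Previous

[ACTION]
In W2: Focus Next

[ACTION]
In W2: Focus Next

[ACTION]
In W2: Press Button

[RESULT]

                                             
                                             
           ┏━━━━━━━━━━━━━━━━━━━━━━━━━━━━━━━┓ 
           ┃ Minesweeper                   ┃ 
           ┠───────────────────────────────┨ 
           ┃■■■■■■■■■■                     ┃━
           ┃■■■■■■■■■■                     ┃i
           ┃■■■■■■■■■■                     ┃─
           ┃■■■■■■■■■■                     ┃ 
           ┃■■■■■■■■■■                     ┃·
           ┃■■■■■■■■■■                     ┃·
           ┃■■■■■■■■■■    ┏━━━━━━━━━━━━━━━━━━
           ┃■■■■■■■■■■    ┃ DialogModal      
           ┃■■■■■■■■■■    ┠──────────────────
           ┃■■■■■■■■■■    ┃The framework impl
           ┗━━━━━━━━━━━━━━┃The algorithm main
                          ┃                  
                          ┃The system handles
                          ┃                  
                          ┃The architecture p
                          ┃The algorithm vali


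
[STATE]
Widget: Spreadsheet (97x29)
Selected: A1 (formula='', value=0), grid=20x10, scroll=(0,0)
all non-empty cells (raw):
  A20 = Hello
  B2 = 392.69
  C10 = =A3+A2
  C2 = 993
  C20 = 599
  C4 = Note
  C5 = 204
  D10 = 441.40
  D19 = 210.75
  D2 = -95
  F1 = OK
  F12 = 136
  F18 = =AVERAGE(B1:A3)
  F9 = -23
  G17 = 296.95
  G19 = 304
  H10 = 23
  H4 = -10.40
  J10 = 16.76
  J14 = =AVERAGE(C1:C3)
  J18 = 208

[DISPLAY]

A1:                                                                                              
       A       B       C       D       E       F       G       H       I       J                 
-------------------------------------------------------------------------------------------------
  1      [0]       0       0       0       0OK             0       0       0       0             
  2        0  392.69     993     -95       0       0       0       0       0       0             
  3        0       0       0       0       0       0       0       0       0       0             
  4        0       0Note           0       0       0       0  -10.40       0       0             
  5        0       0     204       0       0       0       0       0       0       0             
  6        0       0       0       0       0       0       0       0       0       0             
  7        0       0       0       0       0       0       0       0       0       0             
  8        0       0       0       0       0       0       0       0       0       0             
  9        0       0       0       0       0     -23       0       0       0       0             
 10        0       0       0  441.40       0       0       0      23       0   16.76             
 11        0       0       0       0       0       0       0       0       0       0             
 12        0       0       0       0       0     136       0       0       0       0             
 13        0       0       0       0       0       0       0       0       0       0             
 14        0       0       0       0       0       0       0       0       0     331             
 15        0       0       0       0       0       0       0       0       0       0             
 16        0       0       0       0       0       0       0       0       0       0             
 17        0       0       0       0       0       0  296.95       0       0       0             
 18        0       0       0       0       0   65.45       0       0       0     208             
 19        0       0       0  210.75       0       0     304       0       0       0             
 20 Hello          0     599       0       0       0       0       0       0       0             
                                                                                                 
                                                                                                 
                                                                                                 
                                                                                                 
                                                                                                 
                                                                                                 


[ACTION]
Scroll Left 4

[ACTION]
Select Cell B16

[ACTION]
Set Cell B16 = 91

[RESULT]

B16: 91                                                                                          
       A       B       C       D       E       F       G       H       I       J                 
-------------------------------------------------------------------------------------------------
  1        0       0       0       0       0OK             0       0       0       0             
  2        0  392.69     993     -95       0       0       0       0       0       0             
  3        0       0       0       0       0       0       0       0       0       0             
  4        0       0Note           0       0       0       0  -10.40       0       0             
  5        0       0     204       0       0       0       0       0       0       0             
  6        0       0       0       0       0       0       0       0       0       0             
  7        0       0       0       0       0       0       0       0       0       0             
  8        0       0       0       0       0       0       0       0       0       0             
  9        0       0       0       0       0     -23       0       0       0       0             
 10        0       0       0  441.40       0       0       0      23       0   16.76             
 11        0       0       0       0       0       0       0       0       0       0             
 12        0       0       0       0       0     136       0       0       0       0             
 13        0       0       0       0       0       0       0       0       0       0             
 14        0       0       0       0       0       0       0       0       0     331             
 15        0       0       0       0       0       0       0       0       0       0             
 16        0    [91]       0       0       0       0       0       0       0       0             
 17        0       0       0       0       0       0  296.95       0       0       0             
 18        0       0       0       0       0   65.45       0       0       0     208             
 19        0       0       0  210.75       0       0     304       0       0       0             
 20 Hello          0     599       0       0       0       0       0       0       0             
                                                                                                 
                                                                                                 
                                                                                                 
                                                                                                 
                                                                                                 
                                                                                                 


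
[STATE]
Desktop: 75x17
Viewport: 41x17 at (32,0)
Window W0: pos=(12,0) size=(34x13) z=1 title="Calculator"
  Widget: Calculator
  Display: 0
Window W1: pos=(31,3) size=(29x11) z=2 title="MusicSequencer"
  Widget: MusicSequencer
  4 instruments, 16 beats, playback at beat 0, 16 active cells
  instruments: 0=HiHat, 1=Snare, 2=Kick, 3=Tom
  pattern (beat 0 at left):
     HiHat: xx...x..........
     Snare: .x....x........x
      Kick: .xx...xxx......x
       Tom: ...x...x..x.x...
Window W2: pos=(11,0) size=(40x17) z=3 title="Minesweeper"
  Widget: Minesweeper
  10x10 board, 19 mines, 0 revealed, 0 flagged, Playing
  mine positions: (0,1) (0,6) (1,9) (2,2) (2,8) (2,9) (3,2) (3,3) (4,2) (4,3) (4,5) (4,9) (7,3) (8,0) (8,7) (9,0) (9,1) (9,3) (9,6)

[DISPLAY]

━━━━━━━━━━━━━━━━━━┓                      
                  ┃                      
──────────────────┨                      
                  ┃━━━━━━━━┓             
                  ┃        ┃             
                  ┃────────┨             
                  ┃345     ┃             
                  ┃···     ┃             
                  ┃··█     ┃             
                  ┃··█     ┃             
                  ┃···     ┃             
                  ┃        ┃             
                  ┃        ┃             
                  ┃━━━━━━━━┛             
                  ┃                      
                  ┃                      
━━━━━━━━━━━━━━━━━━┛                      


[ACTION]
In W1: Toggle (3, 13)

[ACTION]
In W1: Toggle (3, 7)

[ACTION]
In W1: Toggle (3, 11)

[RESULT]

━━━━━━━━━━━━━━━━━━┓                      
                  ┃                      
──────────────────┨                      
                  ┃━━━━━━━━┓             
                  ┃        ┃             
                  ┃────────┨             
                  ┃345     ┃             
                  ┃···     ┃             
                  ┃··█     ┃             
                  ┃··█     ┃             
                  ┃█··     ┃             
                  ┃        ┃             
                  ┃        ┃             
                  ┃━━━━━━━━┛             
                  ┃                      
                  ┃                      
━━━━━━━━━━━━━━━━━━┛                      


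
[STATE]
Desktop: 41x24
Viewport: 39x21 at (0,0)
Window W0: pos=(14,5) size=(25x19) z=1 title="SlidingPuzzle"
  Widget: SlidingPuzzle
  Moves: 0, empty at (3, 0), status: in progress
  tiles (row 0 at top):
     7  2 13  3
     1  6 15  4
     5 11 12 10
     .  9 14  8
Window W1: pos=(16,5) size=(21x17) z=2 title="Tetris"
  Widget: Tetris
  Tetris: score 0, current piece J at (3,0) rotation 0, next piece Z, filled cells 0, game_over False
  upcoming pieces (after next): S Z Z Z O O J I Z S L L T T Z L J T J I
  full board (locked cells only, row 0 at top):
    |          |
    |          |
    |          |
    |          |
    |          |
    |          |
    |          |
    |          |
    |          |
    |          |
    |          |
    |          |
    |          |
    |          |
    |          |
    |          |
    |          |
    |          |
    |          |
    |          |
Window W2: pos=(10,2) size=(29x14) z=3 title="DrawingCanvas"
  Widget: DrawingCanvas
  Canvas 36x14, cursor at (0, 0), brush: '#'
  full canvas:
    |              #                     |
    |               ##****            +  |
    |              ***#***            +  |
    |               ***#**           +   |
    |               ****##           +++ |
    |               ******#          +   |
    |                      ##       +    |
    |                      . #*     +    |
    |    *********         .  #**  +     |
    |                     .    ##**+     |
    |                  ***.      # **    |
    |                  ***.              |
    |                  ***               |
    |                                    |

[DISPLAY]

                                       
                                       
          ┏━━━━━━━━━━━━━━━━━━━━━━━━━━━┓
          ┃ DrawingCanvas             ┃
          ┠───────────────────────────┨
          ┃+             #            ┃
          ┃               ##****      ┃
          ┃              ***#***      ┃
          ┃               ***#**      ┃
          ┃               ****##      ┃
          ┃               ******#     ┃
          ┃                      ##   ┃
          ┃                      . #* ┃
          ┃    *********         .  #*┃
          ┃                     .    #┃
          ┗━━━━━━━━━━━━━━━━━━━━━━━━━━━┛
              ┃└┃          │        ┃ ┃
              ┃M┃          │        ┃ ┃
              ┃ ┃          │        ┃ ┃
              ┃ ┃          │        ┃ ┃
              ┃ ┃          │        ┃ ┃


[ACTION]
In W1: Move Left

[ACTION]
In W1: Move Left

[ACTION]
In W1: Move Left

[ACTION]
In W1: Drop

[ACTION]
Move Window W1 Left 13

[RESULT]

                                       
                                       
          ┏━━━━━━━━━━━━━━━━━━━━━━━━━━━┓
          ┃ DrawingCanvas             ┃
          ┠───────────────────────────┨
   ┏━━━━━━┃+             #            ┃
   ┃ Tetri┃               ##****      ┃
   ┠──────┃              ***#***      ┃
   ┃      ┃               ***#**      ┃
   ┃      ┃               ****##      ┃
   ┃      ┃               ******#     ┃
   ┃      ┃                      ##   ┃
   ┃      ┃                      . #* ┃
   ┃      ┃    *********         .  #*┃
   ┃      ┃                     .    #┃
   ┃      ┗━━━━━━━━━━━━━━━━━━━━━━━━━━━┛
   ┃          │        ┃─┴────┴────┘  ┃
   ┃          │        ┃              ┃
   ┃          │        ┃              ┃
   ┃          │        ┃              ┃
   ┃          │        ┃              ┃


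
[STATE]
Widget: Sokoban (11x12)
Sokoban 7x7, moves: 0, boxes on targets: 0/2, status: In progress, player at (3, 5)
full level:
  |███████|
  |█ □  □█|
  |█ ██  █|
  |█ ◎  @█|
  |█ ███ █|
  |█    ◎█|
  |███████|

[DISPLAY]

███████    
█ □  □█    
█ ██  █    
█ ◎  @█    
█ ███ █    
█    ◎█    
███████    
Moves: 0  0
           
           
           
           


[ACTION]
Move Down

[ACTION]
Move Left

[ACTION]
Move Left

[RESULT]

███████    
█ □  □█    
█ ██  █    
█ ◎   █    
█ ███@█    
█    ◎█    
███████    
Moves: 1  0
           
           
           
           


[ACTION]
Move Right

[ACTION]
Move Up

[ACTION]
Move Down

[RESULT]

███████    
█ □  □█    
█ ██  █    
█ ◎   █    
█ ███@█    
█    ◎█    
███████    
Moves: 3  0
           
           
           
           


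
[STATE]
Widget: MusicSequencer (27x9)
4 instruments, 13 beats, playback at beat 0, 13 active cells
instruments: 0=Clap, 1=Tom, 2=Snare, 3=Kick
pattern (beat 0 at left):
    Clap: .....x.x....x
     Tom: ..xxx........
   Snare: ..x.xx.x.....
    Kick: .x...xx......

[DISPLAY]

      ▼123456789012        
  Clap·····█·█····█        
   Tom··███········        
 Snare··█·██·█·····        
  Kick·█···██······        
                           
                           
                           
                           


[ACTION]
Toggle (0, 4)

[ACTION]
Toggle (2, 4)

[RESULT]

      ▼123456789012        
  Clap····██·█····█        
   Tom··███········        
 Snare··█··█·█·····        
  Kick·█···██······        
                           
                           
                           
                           


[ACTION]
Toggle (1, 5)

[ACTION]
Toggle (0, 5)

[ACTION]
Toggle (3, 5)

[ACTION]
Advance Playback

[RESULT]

      0▼23456789012        
  Clap····█··█····█        
   Tom··████·······        
 Snare··█··█·█·····        
  Kick·█····█······        
                           
                           
                           
                           


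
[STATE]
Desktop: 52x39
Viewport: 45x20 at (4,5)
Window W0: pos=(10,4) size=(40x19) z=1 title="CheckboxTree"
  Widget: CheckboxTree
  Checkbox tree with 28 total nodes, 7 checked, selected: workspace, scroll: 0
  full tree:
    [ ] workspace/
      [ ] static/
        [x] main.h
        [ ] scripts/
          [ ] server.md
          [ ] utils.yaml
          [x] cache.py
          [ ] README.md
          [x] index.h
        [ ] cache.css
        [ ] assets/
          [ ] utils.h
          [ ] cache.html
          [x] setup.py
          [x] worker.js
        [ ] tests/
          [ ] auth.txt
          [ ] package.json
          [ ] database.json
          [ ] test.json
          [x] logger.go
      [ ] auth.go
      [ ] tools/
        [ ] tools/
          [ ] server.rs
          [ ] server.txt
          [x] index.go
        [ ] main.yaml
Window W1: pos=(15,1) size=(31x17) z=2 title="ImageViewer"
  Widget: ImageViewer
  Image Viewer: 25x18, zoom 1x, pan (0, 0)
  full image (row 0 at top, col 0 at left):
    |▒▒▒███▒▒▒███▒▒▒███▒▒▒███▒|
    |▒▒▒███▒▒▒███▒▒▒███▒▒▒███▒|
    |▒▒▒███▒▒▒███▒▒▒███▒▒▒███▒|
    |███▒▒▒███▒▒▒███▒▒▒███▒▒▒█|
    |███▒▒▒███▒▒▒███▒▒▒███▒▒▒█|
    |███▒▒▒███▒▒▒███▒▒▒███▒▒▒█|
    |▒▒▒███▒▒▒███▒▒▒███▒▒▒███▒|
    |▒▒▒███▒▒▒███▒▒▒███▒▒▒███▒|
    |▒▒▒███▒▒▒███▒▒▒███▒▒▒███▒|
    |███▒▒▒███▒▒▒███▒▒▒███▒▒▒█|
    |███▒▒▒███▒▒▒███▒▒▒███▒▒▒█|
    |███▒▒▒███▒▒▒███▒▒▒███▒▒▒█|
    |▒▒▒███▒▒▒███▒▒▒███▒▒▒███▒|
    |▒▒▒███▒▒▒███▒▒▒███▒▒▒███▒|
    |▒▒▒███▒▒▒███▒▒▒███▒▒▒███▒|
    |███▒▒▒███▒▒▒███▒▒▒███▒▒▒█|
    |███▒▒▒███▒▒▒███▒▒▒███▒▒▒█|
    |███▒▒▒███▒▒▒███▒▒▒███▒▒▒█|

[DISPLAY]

      ┃ Che┃▒▒▒███▒▒▒███▒▒▒███▒▒▒███▒    ┃   
      ┠────┃▒▒▒███▒▒▒███▒▒▒███▒▒▒███▒    ┃───
      ┃>[-]┃███▒▒▒███▒▒▒███▒▒▒███▒▒▒█    ┃   
      ┃   [┃███▒▒▒███▒▒▒███▒▒▒███▒▒▒█    ┃   
      ┃    ┃███▒▒▒███▒▒▒███▒▒▒███▒▒▒█    ┃   
      ┃    ┃▒▒▒███▒▒▒███▒▒▒███▒▒▒███▒    ┃   
      ┃    ┃▒▒▒███▒▒▒███▒▒▒███▒▒▒███▒    ┃   
      ┃    ┃▒▒▒███▒▒▒███▒▒▒███▒▒▒███▒    ┃   
      ┃    ┃███▒▒▒███▒▒▒███▒▒▒███▒▒▒█    ┃   
      ┃    ┃███▒▒▒███▒▒▒███▒▒▒███▒▒▒█    ┃   
      ┃    ┃███▒▒▒███▒▒▒███▒▒▒███▒▒▒█    ┃   
      ┃    ┃▒▒▒███▒▒▒███▒▒▒███▒▒▒███▒    ┃   
      ┃    ┗━━━━━━━━━━━━━━━━━━━━━━━━━━━━━┛   
      ┃       [ ] utils.h                    
      ┃       [ ] cache.html                 
      ┃       [x] setup.py                   
      ┃       [x] worker.js                  
      ┗━━━━━━━━━━━━━━━━━━━━━━━━━━━━━━━━━━━━━━
                                             
                                             


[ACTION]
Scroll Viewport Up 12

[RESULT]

                                             
           ┏━━━━━━━━━━━━━━━━━━━━━━━━━━━━━┓   
           ┃ ImageViewer                 ┃   
           ┠─────────────────────────────┨   
      ┏━━━━┃▒▒▒███▒▒▒███▒▒▒███▒▒▒███▒    ┃━━━
      ┃ Che┃▒▒▒███▒▒▒███▒▒▒███▒▒▒███▒    ┃   
      ┠────┃▒▒▒███▒▒▒███▒▒▒███▒▒▒███▒    ┃───
      ┃>[-]┃███▒▒▒███▒▒▒███▒▒▒███▒▒▒█    ┃   
      ┃   [┃███▒▒▒███▒▒▒███▒▒▒███▒▒▒█    ┃   
      ┃    ┃███▒▒▒███▒▒▒███▒▒▒███▒▒▒█    ┃   
      ┃    ┃▒▒▒███▒▒▒███▒▒▒███▒▒▒███▒    ┃   
      ┃    ┃▒▒▒███▒▒▒███▒▒▒███▒▒▒███▒    ┃   
      ┃    ┃▒▒▒███▒▒▒███▒▒▒███▒▒▒███▒    ┃   
      ┃    ┃███▒▒▒███▒▒▒███▒▒▒███▒▒▒█    ┃   
      ┃    ┃███▒▒▒███▒▒▒███▒▒▒███▒▒▒█    ┃   
      ┃    ┃███▒▒▒███▒▒▒███▒▒▒███▒▒▒█    ┃   
      ┃    ┃▒▒▒███▒▒▒███▒▒▒███▒▒▒███▒    ┃   
      ┃    ┗━━━━━━━━━━━━━━━━━━━━━━━━━━━━━┛   
      ┃       [ ] utils.h                    
      ┃       [ ] cache.html                 


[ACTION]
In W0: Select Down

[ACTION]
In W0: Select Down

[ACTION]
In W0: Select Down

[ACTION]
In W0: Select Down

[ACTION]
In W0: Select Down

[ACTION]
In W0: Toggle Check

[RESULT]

                                             
           ┏━━━━━━━━━━━━━━━━━━━━━━━━━━━━━┓   
           ┃ ImageViewer                 ┃   
           ┠─────────────────────────────┨   
      ┏━━━━┃▒▒▒███▒▒▒███▒▒▒███▒▒▒███▒    ┃━━━
      ┃ Che┃▒▒▒███▒▒▒███▒▒▒███▒▒▒███▒    ┃   
      ┠────┃▒▒▒███▒▒▒███▒▒▒███▒▒▒███▒    ┃───
      ┃ [-]┃███▒▒▒███▒▒▒███▒▒▒███▒▒▒█    ┃   
      ┃   [┃███▒▒▒███▒▒▒███▒▒▒███▒▒▒█    ┃   
      ┃    ┃███▒▒▒███▒▒▒███▒▒▒███▒▒▒█    ┃   
      ┃    ┃▒▒▒███▒▒▒███▒▒▒███▒▒▒███▒    ┃   
      ┃    ┃▒▒▒███▒▒▒███▒▒▒███▒▒▒███▒    ┃   
      ┃>   ┃▒▒▒███▒▒▒███▒▒▒███▒▒▒███▒    ┃   
      ┃    ┃███▒▒▒███▒▒▒███▒▒▒███▒▒▒█    ┃   
      ┃    ┃███▒▒▒███▒▒▒███▒▒▒███▒▒▒█    ┃   
      ┃    ┃███▒▒▒███▒▒▒███▒▒▒███▒▒▒█    ┃   
      ┃    ┃▒▒▒███▒▒▒███▒▒▒███▒▒▒███▒    ┃   
      ┃    ┗━━━━━━━━━━━━━━━━━━━━━━━━━━━━━┛   
      ┃       [ ] utils.h                    
      ┃       [ ] cache.html                 


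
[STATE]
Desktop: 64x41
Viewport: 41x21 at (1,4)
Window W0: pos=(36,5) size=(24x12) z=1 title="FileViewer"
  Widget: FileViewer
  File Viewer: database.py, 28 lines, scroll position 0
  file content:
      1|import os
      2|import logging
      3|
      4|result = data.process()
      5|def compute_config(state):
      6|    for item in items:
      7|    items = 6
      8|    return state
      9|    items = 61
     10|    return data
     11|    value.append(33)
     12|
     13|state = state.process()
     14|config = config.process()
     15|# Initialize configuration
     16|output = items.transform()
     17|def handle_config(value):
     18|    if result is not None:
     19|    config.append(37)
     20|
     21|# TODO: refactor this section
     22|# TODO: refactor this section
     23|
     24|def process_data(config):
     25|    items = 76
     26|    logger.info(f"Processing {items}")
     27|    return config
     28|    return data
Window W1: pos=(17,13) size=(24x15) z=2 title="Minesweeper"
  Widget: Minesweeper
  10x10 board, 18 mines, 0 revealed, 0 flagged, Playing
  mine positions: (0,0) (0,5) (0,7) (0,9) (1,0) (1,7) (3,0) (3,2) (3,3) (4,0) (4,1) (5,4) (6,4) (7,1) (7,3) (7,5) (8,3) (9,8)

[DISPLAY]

                                         
                                   ┏━━━━━
                                   ┃ File
                                   ┠─────
                                   ┃impor
                                   ┃impor
                                   ┃     
                                   ┃resul
                                   ┃def c
                ┏━━━━━━━━━━━━━━━━━━━━━━┓f
                ┃ Minesweeper          ┃i
                ┠──────────────────────┨r
                ┃■■■■■■■■■■            ┃━
                ┃■■■■■■■■■■            ┃ 
                ┃■■■■■■■■■■            ┃ 
                ┃■■■■■■■■■■            ┃ 
                ┃■■■■■■■■■■            ┃ 
                ┃■■■■■■■■■■            ┃ 
                ┃■■■■■■■■■■            ┃ 
                ┃■■■■■■■■■■            ┃ 
                ┃■■■■■■■■■■            ┃ 


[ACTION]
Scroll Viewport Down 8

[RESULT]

                                   ┃def c
                ┏━━━━━━━━━━━━━━━━━━━━━━┓f
                ┃ Minesweeper          ┃i
                ┠──────────────────────┨r
                ┃■■■■■■■■■■            ┃━
                ┃■■■■■■■■■■            ┃ 
                ┃■■■■■■■■■■            ┃ 
                ┃■■■■■■■■■■            ┃ 
                ┃■■■■■■■■■■            ┃ 
                ┃■■■■■■■■■■            ┃ 
                ┃■■■■■■■■■■            ┃ 
                ┃■■■■■■■■■■            ┃ 
                ┃■■■■■■■■■■            ┃ 
                ┃■■■■■■■■■■            ┃ 
                ┃                      ┃ 
                ┗━━━━━━━━━━━━━━━━━━━━━━┛ 
                                         
                                         
                                         
                                         
                                         


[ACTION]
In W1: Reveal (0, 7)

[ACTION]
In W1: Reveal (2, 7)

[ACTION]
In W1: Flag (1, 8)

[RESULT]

                                   ┃def c
                ┏━━━━━━━━━━━━━━━━━━━━━━┓f
                ┃ Minesweeper          ┃i
                ┠──────────────────────┨r
                ┃✹■■■■✹■✹■✹            ┃━
                ┃✹■■■■■■✹■■            ┃ 
                ┃■■■■■■■■■■            ┃ 
                ┃✹■✹✹■■■■■■            ┃ 
                ┃✹✹■■■■■■■■            ┃ 
                ┃■■■■✹■■■■■            ┃ 
                ┃■■■■✹■■■■■            ┃ 
                ┃■✹■✹■✹■■■■            ┃ 
                ┃■■■✹■■■■■■            ┃ 
                ┃■■■■■■■■✹■            ┃ 
                ┃                      ┃ 
                ┗━━━━━━━━━━━━━━━━━━━━━━┛ 
                                         
                                         
                                         
                                         
                                         


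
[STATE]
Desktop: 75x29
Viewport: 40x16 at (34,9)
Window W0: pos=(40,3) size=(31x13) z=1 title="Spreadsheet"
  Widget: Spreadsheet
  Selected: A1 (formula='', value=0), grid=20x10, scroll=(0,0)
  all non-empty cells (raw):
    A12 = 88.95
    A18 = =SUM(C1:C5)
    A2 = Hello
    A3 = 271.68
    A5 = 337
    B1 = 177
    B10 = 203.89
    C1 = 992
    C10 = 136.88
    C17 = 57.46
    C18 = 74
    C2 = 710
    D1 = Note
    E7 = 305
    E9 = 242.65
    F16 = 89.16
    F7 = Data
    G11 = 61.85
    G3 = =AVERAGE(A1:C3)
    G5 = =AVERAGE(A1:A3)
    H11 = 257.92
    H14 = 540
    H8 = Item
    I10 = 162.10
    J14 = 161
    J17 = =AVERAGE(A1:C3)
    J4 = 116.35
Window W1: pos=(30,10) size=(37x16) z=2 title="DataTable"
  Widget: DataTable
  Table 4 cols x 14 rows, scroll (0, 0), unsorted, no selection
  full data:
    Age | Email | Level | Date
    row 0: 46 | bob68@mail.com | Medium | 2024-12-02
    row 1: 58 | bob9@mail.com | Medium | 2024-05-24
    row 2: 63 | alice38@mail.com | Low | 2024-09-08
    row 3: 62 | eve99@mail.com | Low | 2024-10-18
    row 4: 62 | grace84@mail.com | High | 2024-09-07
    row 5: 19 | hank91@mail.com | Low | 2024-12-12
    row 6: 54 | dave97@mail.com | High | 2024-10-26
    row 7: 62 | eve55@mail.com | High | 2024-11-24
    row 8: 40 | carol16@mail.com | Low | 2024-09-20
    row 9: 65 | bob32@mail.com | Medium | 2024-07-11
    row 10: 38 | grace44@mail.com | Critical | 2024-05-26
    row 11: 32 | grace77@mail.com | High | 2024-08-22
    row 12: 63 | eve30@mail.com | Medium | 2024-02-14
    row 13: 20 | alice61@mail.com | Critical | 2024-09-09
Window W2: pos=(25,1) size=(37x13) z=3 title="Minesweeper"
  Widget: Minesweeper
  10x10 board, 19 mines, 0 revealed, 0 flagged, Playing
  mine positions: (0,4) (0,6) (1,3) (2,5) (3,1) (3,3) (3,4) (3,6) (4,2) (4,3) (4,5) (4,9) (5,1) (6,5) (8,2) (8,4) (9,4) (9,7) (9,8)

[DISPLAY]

■■                         ┃    992N┃   
■■                         ┃━━━━┓10 ┃   
■■                         ┃    ┃ 0 ┃   
■■                         ┃────┨ 0 ┃   
━━━━━━━━━━━━━━━━━━━━━━━━━━━┛ate ┃ 0 ┃   
┼────────────────┼────────┼─────┃ 0 ┃   
│bob68@mail.com  │Medium  │2024-┃━━━┛   
│bob9@mail.com   │Medium  │2024-┃       
│alice38@mail.com│Low     │2024-┃       
│eve99@mail.com  │Low     │2024-┃       
│grace84@mail.com│High    │2024-┃       
│hank91@mail.com │Low     │2024-┃       
│dave97@mail.com │High    │2024-┃       
│eve55@mail.com  │High    │2024-┃       
│carol16@mail.com│Low     │2024-┃       
│bob32@mail.com  │Medium  │2024-┃       


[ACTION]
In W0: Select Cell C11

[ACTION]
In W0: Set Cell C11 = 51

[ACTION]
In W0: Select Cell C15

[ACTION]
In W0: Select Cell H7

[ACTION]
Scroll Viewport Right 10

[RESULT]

■                         ┃    992N┃    
■                         ┃━━━━┓10 ┃    
■                         ┃    ┃ 0 ┃    
■                         ┃────┨ 0 ┃    
━━━━━━━━━━━━━━━━━━━━━━━━━━┛ate ┃ 0 ┃    
────────────────┼────────┼─────┃ 0 ┃    
bob68@mail.com  │Medium  │2024-┃━━━┛    
bob9@mail.com   │Medium  │2024-┃        
alice38@mail.com│Low     │2024-┃        
eve99@mail.com  │Low     │2024-┃        
grace84@mail.com│High    │2024-┃        
hank91@mail.com │Low     │2024-┃        
dave97@mail.com │High    │2024-┃        
eve55@mail.com  │High    │2024-┃        
carol16@mail.com│Low     │2024-┃        
bob32@mail.com  │Medium  │2024-┃        


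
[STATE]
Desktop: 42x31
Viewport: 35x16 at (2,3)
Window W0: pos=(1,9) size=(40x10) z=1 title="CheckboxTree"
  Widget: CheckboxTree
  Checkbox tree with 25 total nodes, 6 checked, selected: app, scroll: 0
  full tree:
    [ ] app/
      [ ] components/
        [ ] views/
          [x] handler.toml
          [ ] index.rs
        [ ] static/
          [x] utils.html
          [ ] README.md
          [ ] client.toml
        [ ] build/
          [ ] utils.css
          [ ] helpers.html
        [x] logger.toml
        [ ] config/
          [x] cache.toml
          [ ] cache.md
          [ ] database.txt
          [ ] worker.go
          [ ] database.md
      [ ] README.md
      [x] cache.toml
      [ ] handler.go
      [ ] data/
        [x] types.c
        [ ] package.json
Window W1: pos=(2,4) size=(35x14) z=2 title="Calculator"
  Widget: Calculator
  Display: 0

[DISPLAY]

                                   
┏━━━━━━━━━━━━━━━━━━━━━━━━━━━━━━━━━┓
┃ Calculator                      ┃
┠─────────────────────────────────┨
┃                                0┃
┃┌───┬───┬───┬───┐                ┃
┃│ 7 │ 8 │ 9 │ ÷ │                ┃
┃├───┼───┼───┼───┤                ┃
┃│ 4 │ 5 │ 6 │ × │                ┃
┃├───┼───┼───┼───┤                ┃
┃│ 1 │ 2 │ 3 │ - │                ┃
┃├───┼───┼───┼───┤                ┃
┃│ 0 │ . │ = │ + │                ┃
┃└───┴───┴───┴───┘                ┃
┗━━━━━━━━━━━━━━━━━━━━━━━━━━━━━━━━━┛
━━━━━━━━━━━━━━━━━━━━━━━━━━━━━━━━━━━


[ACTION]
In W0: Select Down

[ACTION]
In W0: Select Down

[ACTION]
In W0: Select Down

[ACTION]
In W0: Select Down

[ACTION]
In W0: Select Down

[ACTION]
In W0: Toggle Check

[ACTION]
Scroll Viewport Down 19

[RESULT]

┃│ 0 │ . │ = │ + │                ┃
┃└───┴───┴───┴───┘                ┃
┗━━━━━━━━━━━━━━━━━━━━━━━━━━━━━━━━━┛
━━━━━━━━━━━━━━━━━━━━━━━━━━━━━━━━━━━
                                   
                                   
                                   
                                   
                                   
                                   
                                   
                                   
                                   
                                   
                                   
                                   
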